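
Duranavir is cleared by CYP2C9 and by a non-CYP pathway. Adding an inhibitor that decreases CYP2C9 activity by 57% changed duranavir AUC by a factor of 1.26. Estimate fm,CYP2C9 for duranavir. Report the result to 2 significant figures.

Write x for the fraction cleared via CYP2C9. The observed AUC change means clearance fell to 1/1.26 = 0.7937 of baseline.
Setting x·0.43 + (1 − x) = 0.7937 and solving: x = (0.7937 − 1)/(0.43 − 1) = 0.36.

0.36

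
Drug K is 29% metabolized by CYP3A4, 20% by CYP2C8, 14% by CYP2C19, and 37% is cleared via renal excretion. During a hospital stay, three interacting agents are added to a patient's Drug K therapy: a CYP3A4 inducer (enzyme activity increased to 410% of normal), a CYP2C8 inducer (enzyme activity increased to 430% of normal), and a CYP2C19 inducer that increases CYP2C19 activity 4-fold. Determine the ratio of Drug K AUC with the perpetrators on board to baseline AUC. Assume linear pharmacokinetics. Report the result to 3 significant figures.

The CYP3A4 pathway (29% of clearance) is boosted to 4.1× activity: 0.29 × 4.1 = 1.189.
The CYP2C8 pathway (20% of clearance) rises to 4.3× activity: 0.2 × 4.3 = 0.86.
The CYP2C19 pathway (14% of clearance) rises to 4× activity: 0.14 × 4 = 0.56.
Non-CYP routes (37%) are unchanged.
Relative clearance = 1.189 + 0.86 + 0.56 + 0.37 = 2.979.
Because AUC varies inversely with clearance, the combined effect is 1 / 2.979 = 0.336.

0.336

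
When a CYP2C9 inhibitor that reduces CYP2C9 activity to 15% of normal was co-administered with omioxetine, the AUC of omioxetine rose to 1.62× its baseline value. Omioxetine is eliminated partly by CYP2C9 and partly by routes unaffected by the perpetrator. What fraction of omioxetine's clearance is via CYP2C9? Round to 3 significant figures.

0.450

Write x for the fraction cleared via CYP2C9. The observed AUC change means clearance fell to 1/1.62 = 0.6173 of baseline.
Only the CYP2C9 route changed, so 0.6173 = x·0.15 + (1 − x), giving x = 0.450.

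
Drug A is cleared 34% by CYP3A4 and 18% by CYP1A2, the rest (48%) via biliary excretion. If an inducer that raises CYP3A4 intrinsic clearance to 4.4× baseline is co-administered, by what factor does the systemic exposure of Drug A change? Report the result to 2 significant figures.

0.46

The CYP3A4 pathway (34% of clearance) increases to 4.4× activity: 0.34 × 4.4 = 1.496.
CYP1A2 (18%) and the residual 48% are unaffected.
Relative clearance = 1.496 + 0.18 + 0.48 = 2.156.
Systemic exposure is inversely proportional to clearance, so the fold-change is 1 / 2.156 = 0.46.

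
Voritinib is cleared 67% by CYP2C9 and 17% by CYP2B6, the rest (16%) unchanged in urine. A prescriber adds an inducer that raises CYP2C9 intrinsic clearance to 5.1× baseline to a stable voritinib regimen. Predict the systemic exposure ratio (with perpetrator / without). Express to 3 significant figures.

The CYP2C9 pathway (67% of clearance) increases to 5.1× activity: 0.67 × 5.1 = 3.417.
CYP2B6 (17%) and the residual 16% are unaffected.
CL_new/CL_old = 3.417 + 0.17 + 0.16 = 3.747.
Systemic exposure ratio = CL_old/CL_new = 1 / 3.747 = 0.267.

0.267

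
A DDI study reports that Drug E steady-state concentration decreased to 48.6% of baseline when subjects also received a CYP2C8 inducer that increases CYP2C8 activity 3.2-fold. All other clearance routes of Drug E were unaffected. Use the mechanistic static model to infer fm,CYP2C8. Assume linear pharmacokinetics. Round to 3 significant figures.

0.481

Let fm be the CYP2C8 fraction. New clearance relative to baseline = fm × 3.2 + (1 − fm).
Steady-state concentration ratio = 1 / (new CL fraction), so new CL fraction = 1 / 0.486 = 2.058.
fm × 3.2 + 1 − fm = 2.058  ⇒  fm × (3.2 − 1) = 1.058  ⇒  fm = 0.481.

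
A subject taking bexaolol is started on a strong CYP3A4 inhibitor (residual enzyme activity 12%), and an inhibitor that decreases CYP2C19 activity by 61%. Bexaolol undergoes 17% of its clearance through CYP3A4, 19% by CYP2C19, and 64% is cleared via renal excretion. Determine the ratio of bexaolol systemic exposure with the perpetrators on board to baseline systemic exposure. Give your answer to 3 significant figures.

1.36

CYP3A4: 0.17 × 0.12 = 0.0204
CYP2C19: 0.19 × 0.39 = 0.0741
Other: 0.64 (unchanged)
Relative clearance = 0.0204 + 0.0741 + 0.64 = 0.7345.
Net systemic exposure ratio = 1 / 0.7345 = 1.36.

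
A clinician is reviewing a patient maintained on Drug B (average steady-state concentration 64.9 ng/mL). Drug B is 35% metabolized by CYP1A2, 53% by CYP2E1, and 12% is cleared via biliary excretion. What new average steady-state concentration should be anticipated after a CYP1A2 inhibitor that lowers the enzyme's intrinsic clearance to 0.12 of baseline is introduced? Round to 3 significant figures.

93.8 ng/mL

The CYP1A2 pathway (35% of clearance) drops to 0.12× activity: 0.35 × 0.12 = 0.042.
CYP2E1 (53%) and the residual 12% are unaffected.
New clearance relative to baseline: 0.042 + 0.53 + 0.12 = 0.692.
Average steady-state concentration ∝ 1/CL, so new value = 64.9 / 0.692 = 93.8 ng/mL.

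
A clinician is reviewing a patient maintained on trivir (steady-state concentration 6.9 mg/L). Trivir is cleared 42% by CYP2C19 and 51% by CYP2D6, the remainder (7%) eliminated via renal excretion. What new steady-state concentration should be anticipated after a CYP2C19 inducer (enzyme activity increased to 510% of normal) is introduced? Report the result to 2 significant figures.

The CYP2C19 pathway (42% of clearance) rises to 5.1× activity: 0.42 × 5.1 = 2.142.
CYP2D6 (51%) and the residual 7% are unaffected.
Relative clearance = 2.142 + 0.51 + 0.07 = 2.722.
Steady-state concentration ∝ 1/CL, so new value = 6.9 / 2.722 = 2.5 mg/L.

2.5 mg/L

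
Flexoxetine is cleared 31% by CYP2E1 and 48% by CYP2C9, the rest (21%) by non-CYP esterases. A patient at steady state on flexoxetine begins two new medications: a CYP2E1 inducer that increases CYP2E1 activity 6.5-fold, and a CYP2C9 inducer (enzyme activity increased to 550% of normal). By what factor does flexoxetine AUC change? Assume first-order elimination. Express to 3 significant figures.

The CYP2E1 pathway (31% of clearance) is boosted to 6.5× activity: 0.31 × 6.5 = 2.015.
The CYP2C9 pathway (48% of clearance) is boosted to 5.5× activity: 0.48 × 5.5 = 2.64.
The remaining 21% of clearance is unaffected.
New clearance relative to baseline: 2.015 + 2.64 + 0.21 = 4.865.
AUC ∝ 1/CL: fold-change = 1 / 4.865 = 0.206.

0.206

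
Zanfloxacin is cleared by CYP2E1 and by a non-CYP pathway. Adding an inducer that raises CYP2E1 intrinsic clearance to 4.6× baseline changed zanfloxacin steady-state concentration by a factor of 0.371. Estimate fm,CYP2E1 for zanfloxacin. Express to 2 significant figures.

CL'/CL = 1 / 0.371 = 2.695
4.6·fm + (1 − fm) = 2.695
fm = (2.695 − 1) / (4.6 − 1) = 0.47

0.47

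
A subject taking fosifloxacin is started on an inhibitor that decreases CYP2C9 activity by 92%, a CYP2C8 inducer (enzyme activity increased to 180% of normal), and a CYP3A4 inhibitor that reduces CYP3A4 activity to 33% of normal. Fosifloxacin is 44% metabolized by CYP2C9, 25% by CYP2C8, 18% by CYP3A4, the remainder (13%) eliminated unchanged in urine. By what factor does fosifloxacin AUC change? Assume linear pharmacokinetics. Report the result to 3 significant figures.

1.48

CYP2C9: 0.44 × 0.08 = 0.0352
CYP2C8: 0.25 × 1.8 = 0.45
CYP3A4: 0.18 × 0.33 = 0.0594
Other: 0.13 (unchanged)
CL_new/CL_old = 0.0352 + 0.45 + 0.0594 + 0.13 = 0.6746.
AUC ∝ 1/CL: fold-change = 1 / 0.6746 = 1.48.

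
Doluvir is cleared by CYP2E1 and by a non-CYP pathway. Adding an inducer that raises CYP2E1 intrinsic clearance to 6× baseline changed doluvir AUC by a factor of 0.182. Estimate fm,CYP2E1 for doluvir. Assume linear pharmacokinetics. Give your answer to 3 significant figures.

0.899

Write x for the fraction cleared via CYP2E1. The observed AUC change means clearance rose to 1/0.182 = 5.495 of baseline.
Only the CYP2E1 route changed, so 5.495 = x·6 + (1 − x), giving x = 0.899.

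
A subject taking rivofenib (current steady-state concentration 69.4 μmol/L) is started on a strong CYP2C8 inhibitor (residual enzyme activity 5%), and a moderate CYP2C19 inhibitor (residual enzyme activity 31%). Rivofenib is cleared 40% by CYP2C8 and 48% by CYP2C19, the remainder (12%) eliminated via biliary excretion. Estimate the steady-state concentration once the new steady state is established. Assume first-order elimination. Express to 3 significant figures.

The CYP2C8 pathway (40% of clearance) is reduced to 0.05× activity: 0.4 × 0.05 = 0.02.
The CYP2C19 pathway (48% of clearance) drops to 0.31× activity: 0.48 × 0.31 = 0.1488.
The remaining 12% of clearance is unaffected.
Relative clearance = 0.02 + 0.1488 + 0.12 = 0.2888.
Dividing the baseline by the relative clearance: 69.4 / 0.2888 = 240 μmol/L.

240 μmol/L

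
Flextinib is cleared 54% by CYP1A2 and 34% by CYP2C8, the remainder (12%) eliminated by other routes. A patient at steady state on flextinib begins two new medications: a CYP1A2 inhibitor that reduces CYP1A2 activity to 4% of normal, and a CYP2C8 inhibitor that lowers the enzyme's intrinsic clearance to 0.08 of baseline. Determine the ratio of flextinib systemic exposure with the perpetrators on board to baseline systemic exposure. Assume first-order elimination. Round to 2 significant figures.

5.9

The CYP1A2 pathway (54% of clearance) is reduced to 0.04× activity: 0.54 × 0.04 = 0.0216.
The CYP2C8 pathway (34% of clearance) is reduced to 0.08× activity: 0.34 × 0.08 = 0.0272.
The remaining 12% of clearance is unaffected.
Relative clearance = 0.0216 + 0.0272 + 0.12 = 0.1688.
Systemic exposure ∝ 1/CL: fold-change = 1 / 0.1688 = 5.9.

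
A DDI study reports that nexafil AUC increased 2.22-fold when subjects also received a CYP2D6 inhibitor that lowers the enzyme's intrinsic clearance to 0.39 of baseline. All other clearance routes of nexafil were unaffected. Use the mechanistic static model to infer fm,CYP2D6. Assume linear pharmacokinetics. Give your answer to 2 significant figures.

0.90

CL'/CL = 1 / 2.22 = 0.4505
0.39·fm + (1 − fm) = 0.4505
fm = (0.4505 − 1) / (0.39 − 1) = 0.90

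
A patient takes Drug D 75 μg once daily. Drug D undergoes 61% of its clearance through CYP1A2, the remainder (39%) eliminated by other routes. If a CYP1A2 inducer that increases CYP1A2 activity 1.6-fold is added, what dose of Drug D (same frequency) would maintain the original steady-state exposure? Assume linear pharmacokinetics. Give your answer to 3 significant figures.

The CYP1A2 pathway (61% of clearance) rises to 1.6× activity: 0.61 × 1.6 = 0.976.
The remaining 39% of clearance is unaffected.
CL_new/CL_old = 0.976 + 0.39 = 1.366.
To maintain the same steady-state level, dose must scale with clearance: new dose = 75 × 1.366 = 102 μg.

102 μg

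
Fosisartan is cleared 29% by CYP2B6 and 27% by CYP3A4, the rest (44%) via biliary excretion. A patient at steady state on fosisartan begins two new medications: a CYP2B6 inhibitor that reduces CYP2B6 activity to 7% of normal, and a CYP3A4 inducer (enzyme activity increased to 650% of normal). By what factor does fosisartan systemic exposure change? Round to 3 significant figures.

0.451

CYP2B6: 0.29 × 0.07 = 0.0203
CYP3A4: 0.27 × 6.5 = 1.755
Other: 0.44 (unchanged)
CL_new/CL_old = 0.0203 + 1.755 + 0.44 = 2.2153.
Net systemic exposure ratio = 1 / 2.2153 = 0.451.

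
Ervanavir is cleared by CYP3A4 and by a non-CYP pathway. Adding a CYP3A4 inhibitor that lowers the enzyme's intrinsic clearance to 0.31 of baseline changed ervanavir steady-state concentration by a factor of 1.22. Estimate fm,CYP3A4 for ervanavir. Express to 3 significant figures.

Let fm be the CYP3A4 fraction. New clearance relative to baseline = fm × 0.31 + (1 − fm).
Steady-state concentration ratio = 1 / (new CL fraction), so new CL fraction = 1 / 1.22 = 0.8197.
fm × 0.31 + 1 − fm = 0.8197  ⇒  fm × (0.31 − 1) = −0.1803  ⇒  fm = 0.261.

0.261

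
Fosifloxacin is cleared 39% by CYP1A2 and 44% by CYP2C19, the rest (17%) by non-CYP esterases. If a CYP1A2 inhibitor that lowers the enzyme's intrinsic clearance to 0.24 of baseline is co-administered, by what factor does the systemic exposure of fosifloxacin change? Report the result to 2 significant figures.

1.4

The CYP1A2 pathway (39% of clearance) is reduced to 0.24× activity: 0.39 × 0.24 = 0.0936.
CYP2C19 (44%) and the residual 17% are unaffected.
New clearance relative to baseline: 0.0936 + 0.44 + 0.17 = 0.7036.
Since systemic exposure ∝ 1/CL, the ratio is 1 / 0.7036 = 1.4.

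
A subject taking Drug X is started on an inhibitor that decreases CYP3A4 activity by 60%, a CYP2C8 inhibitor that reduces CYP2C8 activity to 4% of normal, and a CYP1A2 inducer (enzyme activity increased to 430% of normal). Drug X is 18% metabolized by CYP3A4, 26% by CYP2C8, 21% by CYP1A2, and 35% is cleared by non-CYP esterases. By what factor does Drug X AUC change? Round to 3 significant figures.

The CYP3A4 pathway (18% of clearance) falls to 0.4× activity: 0.18 × 0.4 = 0.072.
The CYP2C8 pathway (26% of clearance) is reduced to 0.04× activity: 0.26 × 0.04 = 0.0104.
The CYP1A2 pathway (21% of clearance) rises to 4.3× activity: 0.21 × 4.3 = 0.903.
The remaining 35% of clearance is unaffected.
Relative clearance = 0.072 + 0.0104 + 0.903 + 0.35 = 1.3354.
Net AUC ratio = 1 / 1.3354 = 0.749.

0.749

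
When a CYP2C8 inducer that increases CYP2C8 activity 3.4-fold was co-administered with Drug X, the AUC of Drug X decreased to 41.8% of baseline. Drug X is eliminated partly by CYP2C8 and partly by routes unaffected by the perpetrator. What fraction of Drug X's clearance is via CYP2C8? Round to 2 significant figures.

Write x for the fraction cleared via CYP2C8. The observed AUC change means clearance rose to 1/0.418 = 2.392 of baseline.
Setting x·3.4 + (1 − x) = 2.392 and solving: x = (2.392 − 1)/(3.4 − 1) = 0.58.

0.58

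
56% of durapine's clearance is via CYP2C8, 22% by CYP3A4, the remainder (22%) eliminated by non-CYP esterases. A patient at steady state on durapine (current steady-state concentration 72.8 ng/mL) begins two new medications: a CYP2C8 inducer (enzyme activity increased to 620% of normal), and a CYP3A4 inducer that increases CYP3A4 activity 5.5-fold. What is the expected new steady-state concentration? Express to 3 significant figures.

14.9 ng/mL

The CYP2C8 pathway (56% of clearance) increases to 6.2× activity: 0.56 × 6.2 = 3.472.
The CYP3A4 pathway (22% of clearance) is boosted to 5.5× activity: 0.22 × 5.5 = 1.21.
Non-CYP routes (22%) are unchanged.
CL_new/CL_old = 3.472 + 1.21 + 0.22 = 4.902.
Steady-state concentration ∝ 1/CL: new value = 72.8 / 4.902 = 14.9 ng/mL.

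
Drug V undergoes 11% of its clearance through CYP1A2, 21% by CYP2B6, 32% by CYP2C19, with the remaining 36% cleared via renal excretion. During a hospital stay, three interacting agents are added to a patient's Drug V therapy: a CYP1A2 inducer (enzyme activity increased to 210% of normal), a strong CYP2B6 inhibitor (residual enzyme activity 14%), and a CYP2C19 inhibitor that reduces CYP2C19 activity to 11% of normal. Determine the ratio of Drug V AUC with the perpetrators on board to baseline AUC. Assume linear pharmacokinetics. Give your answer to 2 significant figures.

1.5

CYP1A2: 0.11 × 2.1 = 0.231
CYP2B6: 0.21 × 0.14 = 0.0294
CYP2C19: 0.32 × 0.11 = 0.0352
Other: 0.36 (unchanged)
Relative clearance = 0.231 + 0.0294 + 0.0352 + 0.36 = 0.6556.
Net AUC ratio = 1 / 0.6556 = 1.5.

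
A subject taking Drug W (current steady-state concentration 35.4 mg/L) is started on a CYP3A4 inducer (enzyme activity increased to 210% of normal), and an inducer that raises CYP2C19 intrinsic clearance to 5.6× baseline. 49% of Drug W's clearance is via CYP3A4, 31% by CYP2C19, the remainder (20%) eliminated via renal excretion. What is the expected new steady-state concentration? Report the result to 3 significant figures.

The CYP3A4 pathway (49% of clearance) rises to 2.1× activity: 0.49 × 2.1 = 1.029.
The CYP2C19 pathway (31% of clearance) is boosted to 5.6× activity: 0.31 × 5.6 = 1.736.
The remaining 20% of clearance is unaffected.
New clearance relative to baseline: 1.029 + 1.736 + 0.2 = 2.965.
New steady-state concentration = 35.4 / 2.965 = 11.9 mg/L (concentration scales inversely with clearance).

11.9 mg/L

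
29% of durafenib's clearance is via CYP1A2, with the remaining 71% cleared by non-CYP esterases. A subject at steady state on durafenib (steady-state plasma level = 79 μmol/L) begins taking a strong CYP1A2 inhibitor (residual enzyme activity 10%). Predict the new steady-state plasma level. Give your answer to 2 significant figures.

1.1 × 10² μmol/L

CYP1A2: 0.29 × 0.1 = 0.029
Other: 0.71 (unchanged)
CL_new/CL_old = 0.029 + 0.71 = 0.739.
With dosing unchanged, steady-state plasma level scales as 1/CL: 79 / 0.739 = 1.1 × 10² μmol/L.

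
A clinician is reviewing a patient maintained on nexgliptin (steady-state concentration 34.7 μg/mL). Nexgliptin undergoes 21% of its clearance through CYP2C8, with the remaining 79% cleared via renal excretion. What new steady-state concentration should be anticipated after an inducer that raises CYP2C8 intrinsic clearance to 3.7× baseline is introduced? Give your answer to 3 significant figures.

The CYP2C8 pathway (21% of clearance) is boosted to 3.7× activity: 0.21 × 3.7 = 0.777.
Non-CYP routes (79%) are unchanged.
Relative clearance = 0.777 + 0.79 = 1.567.
New steady-state concentration = baseline ÷ relative clearance = 34.7 / 1.567 = 22.1 μg/mL.

22.1 μg/mL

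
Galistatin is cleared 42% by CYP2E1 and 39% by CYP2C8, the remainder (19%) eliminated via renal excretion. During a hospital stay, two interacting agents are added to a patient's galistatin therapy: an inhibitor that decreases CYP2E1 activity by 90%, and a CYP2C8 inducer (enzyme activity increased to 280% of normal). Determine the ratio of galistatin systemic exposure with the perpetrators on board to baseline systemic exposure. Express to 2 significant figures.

0.76

The CYP2E1 pathway (42% of clearance) falls to 0.1× activity: 0.42 × 0.1 = 0.042.
The CYP2C8 pathway (39% of clearance) increases to 2.8× activity: 0.39 × 2.8 = 1.092.
The remaining 19% of clearance is unaffected.
CL_new/CL_old = 0.042 + 1.092 + 0.19 = 1.324.
Systemic exposure ∝ 1/CL: fold-change = 1 / 1.324 = 0.76.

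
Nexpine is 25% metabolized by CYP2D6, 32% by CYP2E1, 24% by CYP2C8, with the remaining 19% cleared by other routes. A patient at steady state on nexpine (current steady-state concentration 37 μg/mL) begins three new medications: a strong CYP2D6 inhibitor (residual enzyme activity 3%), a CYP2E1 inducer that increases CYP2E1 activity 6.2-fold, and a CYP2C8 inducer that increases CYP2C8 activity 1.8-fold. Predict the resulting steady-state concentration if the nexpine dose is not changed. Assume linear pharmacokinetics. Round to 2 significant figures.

14 μg/mL

The CYP2D6 pathway (25% of clearance) drops to 0.03× activity: 0.25 × 0.03 = 0.0075.
The CYP2E1 pathway (32% of clearance) rises to 6.2× activity: 0.32 × 6.2 = 1.984.
The CYP2C8 pathway (24% of clearance) rises to 1.8× activity: 0.24 × 1.8 = 0.432.
The remaining 19% of clearance is unaffected.
Relative clearance = 0.0075 + 1.984 + 0.432 + 0.19 = 2.6135.
Steady-state concentration ∝ 1/CL: new value = 37 / 2.6135 = 14 μg/mL.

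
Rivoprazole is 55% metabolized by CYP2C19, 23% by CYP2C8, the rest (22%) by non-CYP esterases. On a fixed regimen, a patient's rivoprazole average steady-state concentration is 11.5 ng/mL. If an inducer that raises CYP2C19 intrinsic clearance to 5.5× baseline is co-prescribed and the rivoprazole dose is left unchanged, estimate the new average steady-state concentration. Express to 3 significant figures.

CYP2C19: 0.55 × 5.5 = 3.025
CYP2C8: 0.23 (unchanged)
Other: 0.22 (unchanged)
New clearance relative to baseline: 3.025 + 0.23 + 0.22 = 3.475.
With dosing unchanged, average steady-state concentration scales as 1/CL: 11.5 / 3.475 = 3.31 ng/mL.

3.31 ng/mL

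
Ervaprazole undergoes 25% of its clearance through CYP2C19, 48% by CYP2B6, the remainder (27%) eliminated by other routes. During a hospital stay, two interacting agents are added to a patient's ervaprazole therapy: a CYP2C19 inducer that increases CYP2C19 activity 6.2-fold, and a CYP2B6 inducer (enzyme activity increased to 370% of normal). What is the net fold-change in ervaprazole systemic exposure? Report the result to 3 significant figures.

CYP2C19: 0.25 × 6.2 = 1.55
CYP2B6: 0.48 × 3.7 = 1.776
Other: 0.27 (unchanged)
Relative clearance = 1.55 + 1.776 + 0.27 = 3.596.
Systemic exposure ∝ 1/CL: fold-change = 1 / 3.596 = 0.278.

0.278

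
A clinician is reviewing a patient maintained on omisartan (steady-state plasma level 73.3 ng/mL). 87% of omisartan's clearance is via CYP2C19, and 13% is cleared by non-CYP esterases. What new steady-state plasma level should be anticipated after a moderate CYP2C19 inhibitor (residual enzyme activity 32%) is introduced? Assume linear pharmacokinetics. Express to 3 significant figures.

The CYP2C19 pathway (87% of clearance) drops to 0.32× activity: 0.87 × 0.32 = 0.2784.
The remaining 13% of clearance is unaffected.
CL_new/CL_old = 0.2784 + 0.13 = 0.4084.
New steady-state plasma level = baseline ÷ relative clearance = 73.3 / 0.4084 = 179 ng/mL.

179 ng/mL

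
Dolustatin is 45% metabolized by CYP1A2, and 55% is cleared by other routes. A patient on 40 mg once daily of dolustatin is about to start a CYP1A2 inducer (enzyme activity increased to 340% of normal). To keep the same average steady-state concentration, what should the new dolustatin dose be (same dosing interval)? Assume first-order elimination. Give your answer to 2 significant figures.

83 mg

The CYP1A2 pathway (45% of clearance) increases to 3.4× activity: 0.45 × 3.4 = 1.53.
Non-CYP routes (55%) are unchanged.
New clearance relative to baseline: 1.53 + 0.55 = 2.08.
To maintain the same steady-state level, dose must scale with clearance: new dose = 40 × 2.08 = 83 mg.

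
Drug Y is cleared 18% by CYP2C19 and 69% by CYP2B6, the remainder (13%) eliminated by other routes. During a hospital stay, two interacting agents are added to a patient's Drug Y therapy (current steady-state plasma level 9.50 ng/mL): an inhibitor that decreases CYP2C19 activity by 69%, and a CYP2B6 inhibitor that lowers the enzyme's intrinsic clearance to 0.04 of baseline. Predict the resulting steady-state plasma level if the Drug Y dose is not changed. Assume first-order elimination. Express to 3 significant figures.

44.5 ng/mL

The CYP2C19 pathway (18% of clearance) is reduced to 0.31× activity: 0.18 × 0.31 = 0.0558.
The CYP2B6 pathway (69% of clearance) drops to 0.04× activity: 0.69 × 0.04 = 0.0276.
Non-CYP routes (13%) are unchanged.
Relative clearance = 0.0558 + 0.0276 + 0.13 = 0.2134.
New steady-state plasma level = 9.50 / 0.2134 = 44.5 ng/mL (concentration scales inversely with clearance).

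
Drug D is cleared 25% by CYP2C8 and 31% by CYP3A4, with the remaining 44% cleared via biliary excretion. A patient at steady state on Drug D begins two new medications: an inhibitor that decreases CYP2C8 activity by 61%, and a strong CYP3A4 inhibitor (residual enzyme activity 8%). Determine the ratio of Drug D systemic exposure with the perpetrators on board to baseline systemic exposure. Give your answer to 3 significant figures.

The CYP2C8 pathway (25% of clearance) falls to 0.39× activity: 0.25 × 0.39 = 0.0975.
The CYP3A4 pathway (31% of clearance) falls to 0.08× activity: 0.31 × 0.08 = 0.0248.
The remaining 44% of clearance is unaffected.
Relative clearance = 0.0975 + 0.0248 + 0.44 = 0.5623.
Systemic exposure ∝ 1/CL: fold-change = 1 / 0.5623 = 1.78.

1.78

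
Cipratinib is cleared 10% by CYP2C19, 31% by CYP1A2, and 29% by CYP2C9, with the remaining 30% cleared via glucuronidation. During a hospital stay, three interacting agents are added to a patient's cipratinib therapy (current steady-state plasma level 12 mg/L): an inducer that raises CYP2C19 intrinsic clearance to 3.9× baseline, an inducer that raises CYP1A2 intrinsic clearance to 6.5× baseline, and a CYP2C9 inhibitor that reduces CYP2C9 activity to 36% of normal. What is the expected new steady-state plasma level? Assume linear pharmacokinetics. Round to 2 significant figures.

The CYP2C19 pathway (10% of clearance) rises to 3.9× activity: 0.1 × 3.9 = 0.39.
The CYP1A2 pathway (31% of clearance) is boosted to 6.5× activity: 0.31 × 6.5 = 2.015.
The CYP2C9 pathway (29% of clearance) drops to 0.36× activity: 0.29 × 0.36 = 0.1044.
The remaining 30% of clearance is unaffected.
New clearance relative to baseline: 0.39 + 2.015 + 0.1044 + 0.3 = 2.8094.
New steady-state plasma level = 12 / 2.8094 = 4.3 mg/L (concentration scales inversely with clearance).

4.3 mg/L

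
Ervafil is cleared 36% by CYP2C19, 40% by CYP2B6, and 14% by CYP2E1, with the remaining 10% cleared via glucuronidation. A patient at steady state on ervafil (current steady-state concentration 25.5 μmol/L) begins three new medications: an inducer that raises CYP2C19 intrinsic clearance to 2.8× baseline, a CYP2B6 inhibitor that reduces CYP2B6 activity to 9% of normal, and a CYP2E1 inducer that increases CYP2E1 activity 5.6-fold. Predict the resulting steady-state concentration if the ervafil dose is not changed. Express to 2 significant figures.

The CYP2C19 pathway (36% of clearance) increases to 2.8× activity: 0.36 × 2.8 = 1.008.
The CYP2B6 pathway (40% of clearance) falls to 0.09× activity: 0.4 × 0.09 = 0.036.
The CYP2E1 pathway (14% of clearance) is boosted to 5.6× activity: 0.14 × 5.6 = 0.784.
Non-CYP routes (10%) are unchanged.
New clearance relative to baseline: 1.008 + 0.036 + 0.784 + 0.1 = 1.928.
Dividing the baseline by the relative clearance: 25.5 / 1.928 = 13 μmol/L.

13 μmol/L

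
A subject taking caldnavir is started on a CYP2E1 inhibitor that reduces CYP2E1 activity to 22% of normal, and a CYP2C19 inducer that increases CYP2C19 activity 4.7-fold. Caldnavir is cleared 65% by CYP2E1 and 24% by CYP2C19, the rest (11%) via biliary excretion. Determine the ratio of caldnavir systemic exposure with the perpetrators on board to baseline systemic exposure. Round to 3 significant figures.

The CYP2E1 pathway (65% of clearance) drops to 0.22× activity: 0.65 × 0.22 = 0.143.
The CYP2C19 pathway (24% of clearance) is boosted to 4.7× activity: 0.24 × 4.7 = 1.128.
Non-CYP routes (11%) are unchanged.
CL_new/CL_old = 0.143 + 1.128 + 0.11 = 1.381.
Systemic exposure ∝ 1/CL: fold-change = 1 / 1.381 = 0.724.

0.724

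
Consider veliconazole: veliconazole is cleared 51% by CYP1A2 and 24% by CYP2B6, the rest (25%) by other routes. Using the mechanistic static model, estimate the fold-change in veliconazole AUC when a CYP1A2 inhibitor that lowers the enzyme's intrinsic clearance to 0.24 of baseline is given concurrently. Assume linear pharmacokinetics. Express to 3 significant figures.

1.63

The CYP1A2 pathway (51% of clearance) drops to 0.24× activity: 0.51 × 0.24 = 0.1224.
CYP2B6 (24%) and the residual 25% are unaffected.
CL_new/CL_old = 0.1224 + 0.24 + 0.25 = 0.6124.
AUC is inversely proportional to clearance, so the fold-change is 1 / 0.6124 = 1.63.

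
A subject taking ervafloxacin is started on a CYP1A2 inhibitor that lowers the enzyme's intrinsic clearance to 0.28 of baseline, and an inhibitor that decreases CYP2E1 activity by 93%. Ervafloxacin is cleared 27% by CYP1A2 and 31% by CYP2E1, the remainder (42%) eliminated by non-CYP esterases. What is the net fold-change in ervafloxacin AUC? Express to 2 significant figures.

1.9

CYP1A2: 0.27 × 0.28 = 0.0756
CYP2E1: 0.31 × 0.07 = 0.0217
Other: 0.42 (unchanged)
New clearance relative to baseline: 0.0756 + 0.0217 + 0.42 = 0.5173.
AUC ∝ 1/CL: fold-change = 1 / 0.5173 = 1.9.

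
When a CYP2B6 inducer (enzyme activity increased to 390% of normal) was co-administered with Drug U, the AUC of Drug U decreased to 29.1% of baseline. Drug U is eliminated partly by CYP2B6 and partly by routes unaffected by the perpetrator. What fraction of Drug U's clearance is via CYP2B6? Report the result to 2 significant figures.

0.84

CL'/CL = 1 / 0.291 = 3.436
3.9·fm + (1 − fm) = 3.436
fm = (3.436 − 1) / (3.9 − 1) = 0.84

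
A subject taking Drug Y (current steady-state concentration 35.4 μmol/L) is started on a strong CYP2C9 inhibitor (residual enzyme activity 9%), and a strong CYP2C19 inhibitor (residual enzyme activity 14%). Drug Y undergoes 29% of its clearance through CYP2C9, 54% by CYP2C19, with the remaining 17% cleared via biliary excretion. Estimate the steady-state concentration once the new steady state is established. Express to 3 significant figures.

130 μmol/L

CYP2C9: 0.29 × 0.09 = 0.0261
CYP2C19: 0.54 × 0.14 = 0.0756
Other: 0.17 (unchanged)
New clearance relative to baseline: 0.0261 + 0.0756 + 0.17 = 0.2717.
New steady-state concentration = 35.4 / 0.2717 = 130 μmol/L (concentration scales inversely with clearance).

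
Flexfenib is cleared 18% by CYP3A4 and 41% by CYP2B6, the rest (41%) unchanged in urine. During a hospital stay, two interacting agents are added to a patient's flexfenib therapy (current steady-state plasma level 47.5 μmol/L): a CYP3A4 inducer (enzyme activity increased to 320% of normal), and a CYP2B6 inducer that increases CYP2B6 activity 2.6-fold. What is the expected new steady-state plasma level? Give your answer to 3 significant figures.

CYP3A4: 0.18 × 3.2 = 0.576
CYP2B6: 0.41 × 2.6 = 1.066
Other: 0.41 (unchanged)
Relative clearance = 0.576 + 1.066 + 0.41 = 2.052.
Dividing the baseline by the relative clearance: 47.5 / 2.052 = 23.1 μmol/L.

23.1 μmol/L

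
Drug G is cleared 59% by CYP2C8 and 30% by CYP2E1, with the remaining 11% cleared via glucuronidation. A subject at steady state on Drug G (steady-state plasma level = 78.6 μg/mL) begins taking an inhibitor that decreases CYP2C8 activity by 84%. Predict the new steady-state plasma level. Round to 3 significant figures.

156 μg/mL

CYP2C8: 0.59 × 0.16 = 0.0944
CYP2E1: 0.3 (unchanged)
Other: 0.11 (unchanged)
CL_new/CL_old = 0.0944 + 0.3 + 0.11 = 0.5044.
New steady-state plasma level = baseline ÷ relative clearance = 78.6 / 0.5044 = 156 μg/mL.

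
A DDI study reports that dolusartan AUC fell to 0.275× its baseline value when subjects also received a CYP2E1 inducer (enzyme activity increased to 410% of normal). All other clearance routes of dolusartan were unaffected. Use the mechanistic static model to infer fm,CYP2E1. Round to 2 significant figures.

Call the CYP2E1 fraction fm. After the interaction, CL_new/CL_old = fm × 4.1 + (1 − fm).
AUC ratio = 1 / (new CL fraction), so new CL fraction = 1 / 0.275 = 3.636.
fm × 4.1 + 1 − fm = 3.636  ⇒  fm × (4.1 − 1) = 2.636  ⇒  fm = 0.85.

0.85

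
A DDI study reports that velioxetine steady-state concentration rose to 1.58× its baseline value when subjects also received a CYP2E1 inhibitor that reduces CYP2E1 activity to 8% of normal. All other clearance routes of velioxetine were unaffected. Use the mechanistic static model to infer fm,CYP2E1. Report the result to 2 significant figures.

Write x for the fraction cleared via CYP2E1. The observed steady-state concentration change means clearance fell to 1/1.58 = 0.6329 of baseline.
Setting x·0.08 + (1 − x) = 0.6329 and solving: x = (0.6329 − 1)/(0.08 − 1) = 0.40.

0.40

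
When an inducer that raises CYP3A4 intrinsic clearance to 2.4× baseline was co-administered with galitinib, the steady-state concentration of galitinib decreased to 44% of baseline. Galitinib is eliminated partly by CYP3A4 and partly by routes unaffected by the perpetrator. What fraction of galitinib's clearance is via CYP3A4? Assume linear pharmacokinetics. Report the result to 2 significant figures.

CL'/CL = 1 / 0.440 = 2.273
2.4·fm + (1 − fm) = 2.273
fm = (2.273 − 1) / (2.4 − 1) = 0.91

0.91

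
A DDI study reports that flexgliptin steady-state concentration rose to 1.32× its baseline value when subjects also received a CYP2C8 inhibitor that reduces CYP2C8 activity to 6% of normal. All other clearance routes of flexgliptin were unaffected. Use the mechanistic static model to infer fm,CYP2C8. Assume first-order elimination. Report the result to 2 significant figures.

0.26

CL'/CL = 1 / 1.32 = 0.7576
0.06·fm + (1 − fm) = 0.7576
fm = (0.7576 − 1) / (0.06 − 1) = 0.26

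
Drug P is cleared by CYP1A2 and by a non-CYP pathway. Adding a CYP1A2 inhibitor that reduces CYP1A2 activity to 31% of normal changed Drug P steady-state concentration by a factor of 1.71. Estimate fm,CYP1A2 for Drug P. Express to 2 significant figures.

0.60

Let x = fm,CYP1A2. Because steady-state concentration ∝ 1/CL, relative clearance fell to 1/1.71 = 0.5848.
Setting x·0.31 + (1 − x) = 0.5848 and solving: x = (0.5848 − 1)/(0.31 − 1) = 0.60.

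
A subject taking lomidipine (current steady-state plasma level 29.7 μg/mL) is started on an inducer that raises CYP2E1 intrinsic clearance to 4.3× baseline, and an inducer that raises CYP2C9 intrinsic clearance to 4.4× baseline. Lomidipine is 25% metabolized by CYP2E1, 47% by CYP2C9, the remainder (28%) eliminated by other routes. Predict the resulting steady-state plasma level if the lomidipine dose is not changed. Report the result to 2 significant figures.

The CYP2E1 pathway (25% of clearance) is boosted to 4.3× activity: 0.25 × 4.3 = 1.075.
The CYP2C9 pathway (47% of clearance) is boosted to 4.4× activity: 0.47 × 4.4 = 2.068.
Non-CYP routes (28%) are unchanged.
Relative clearance = 1.075 + 2.068 + 0.28 = 3.423.
Steady-state plasma level ∝ 1/CL: new value = 29.7 / 3.423 = 8.7 μg/mL.

8.7 μg/mL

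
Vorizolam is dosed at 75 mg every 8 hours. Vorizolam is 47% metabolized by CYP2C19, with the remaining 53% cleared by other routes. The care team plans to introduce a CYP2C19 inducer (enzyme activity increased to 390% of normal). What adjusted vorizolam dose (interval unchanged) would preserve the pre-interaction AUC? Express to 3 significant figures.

177 mg

The CYP2C19 pathway (47% of clearance) increases to 3.9× activity: 0.47 × 3.9 = 1.833.
Non-CYP routes (53%) are unchanged.
New clearance relative to baseline: 1.833 + 0.53 = 2.363.
To maintain the same steady-state level, dose must scale with clearance: new dose = 75 × 2.363 = 177 mg.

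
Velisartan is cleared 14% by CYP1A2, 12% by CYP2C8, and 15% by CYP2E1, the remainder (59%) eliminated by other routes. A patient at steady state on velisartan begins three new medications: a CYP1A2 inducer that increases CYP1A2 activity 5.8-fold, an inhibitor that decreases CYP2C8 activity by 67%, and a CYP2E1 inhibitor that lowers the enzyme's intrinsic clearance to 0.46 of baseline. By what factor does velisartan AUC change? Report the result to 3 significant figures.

The CYP1A2 pathway (14% of clearance) increases to 5.8× activity: 0.14 × 5.8 = 0.812.
The CYP2C8 pathway (12% of clearance) drops to 0.33× activity: 0.12 × 0.33 = 0.0396.
The CYP2E1 pathway (15% of clearance) drops to 0.46× activity: 0.15 × 0.46 = 0.069.
The remaining 59% of clearance is unaffected.
Relative clearance = 0.812 + 0.0396 + 0.069 + 0.59 = 1.5106.
AUC ∝ 1/CL: fold-change = 1 / 1.5106 = 0.662.

0.662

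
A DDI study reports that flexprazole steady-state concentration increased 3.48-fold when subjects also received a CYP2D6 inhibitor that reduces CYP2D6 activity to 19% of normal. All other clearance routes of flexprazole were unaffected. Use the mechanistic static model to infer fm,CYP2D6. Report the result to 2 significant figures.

0.88

CL'/CL = 1 / 3.48 = 0.2874
0.19·fm + (1 − fm) = 0.2874
fm = (0.2874 − 1) / (0.19 − 1) = 0.88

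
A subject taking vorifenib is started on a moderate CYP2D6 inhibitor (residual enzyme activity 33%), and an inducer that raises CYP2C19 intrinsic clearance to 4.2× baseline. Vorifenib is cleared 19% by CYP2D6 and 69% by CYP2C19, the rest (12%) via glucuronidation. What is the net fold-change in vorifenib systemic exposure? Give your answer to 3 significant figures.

0.325

The CYP2D6 pathway (19% of clearance) drops to 0.33× activity: 0.19 × 0.33 = 0.0627.
The CYP2C19 pathway (69% of clearance) rises to 4.2× activity: 0.69 × 4.2 = 2.898.
Non-CYP routes (12%) are unchanged.
Relative clearance = 0.0627 + 2.898 + 0.12 = 3.0807.
Systemic exposure ∝ 1/CL: fold-change = 1 / 3.0807 = 0.325.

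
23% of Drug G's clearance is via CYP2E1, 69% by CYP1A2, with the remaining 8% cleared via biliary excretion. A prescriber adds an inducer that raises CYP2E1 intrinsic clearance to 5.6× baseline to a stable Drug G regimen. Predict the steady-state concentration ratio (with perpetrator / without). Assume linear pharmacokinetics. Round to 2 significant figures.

0.49

The CYP2E1 pathway (23% of clearance) rises to 5.6× activity: 0.23 × 5.6 = 1.288.
CYP1A2 (69%) and the residual 8% are unaffected.
CL_new/CL_old = 1.288 + 0.69 + 0.08 = 2.058.
Since steady-state concentration ∝ 1/CL, the ratio is 1 / 2.058 = 0.49.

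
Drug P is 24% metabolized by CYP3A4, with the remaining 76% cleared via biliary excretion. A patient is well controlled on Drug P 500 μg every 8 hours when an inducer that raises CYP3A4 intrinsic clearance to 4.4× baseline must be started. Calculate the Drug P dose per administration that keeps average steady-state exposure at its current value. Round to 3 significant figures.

The CYP3A4 pathway (24% of clearance) rises to 4.4× activity: 0.24 × 4.4 = 1.056.
Non-CYP routes (76%) are unchanged.
Relative clearance = 1.056 + 0.76 = 1.816.
Exposure is unchanged when dose changes in proportion to clearance. New dose = 500 μg × 1.816 = 908 μg.

908 μg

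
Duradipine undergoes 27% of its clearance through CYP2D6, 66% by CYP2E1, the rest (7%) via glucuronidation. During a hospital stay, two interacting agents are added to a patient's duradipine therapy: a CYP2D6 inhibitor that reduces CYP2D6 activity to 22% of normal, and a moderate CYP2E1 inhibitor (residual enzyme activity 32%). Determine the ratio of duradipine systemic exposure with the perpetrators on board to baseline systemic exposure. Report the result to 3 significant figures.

The CYP2D6 pathway (27% of clearance) drops to 0.22× activity: 0.27 × 0.22 = 0.0594.
The CYP2E1 pathway (66% of clearance) is reduced to 0.32× activity: 0.66 × 0.32 = 0.2112.
The remaining 7% of clearance is unaffected.
Relative clearance = 0.0594 + 0.2112 + 0.07 = 0.3406.
Systemic exposure ∝ 1/CL: fold-change = 1 / 0.3406 = 2.94.

2.94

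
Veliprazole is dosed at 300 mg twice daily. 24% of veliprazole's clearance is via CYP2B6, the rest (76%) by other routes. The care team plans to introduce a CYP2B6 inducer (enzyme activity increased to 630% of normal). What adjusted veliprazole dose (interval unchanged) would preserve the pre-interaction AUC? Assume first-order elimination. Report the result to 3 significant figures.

682 mg

CYP2B6: 0.24 × 6.3 = 1.512
Other: 0.76 (unchanged)
Relative clearance = 1.512 + 0.76 = 2.272.
To maintain the same steady-state level, dose must scale with clearance: new dose = 300 × 2.272 = 682 mg.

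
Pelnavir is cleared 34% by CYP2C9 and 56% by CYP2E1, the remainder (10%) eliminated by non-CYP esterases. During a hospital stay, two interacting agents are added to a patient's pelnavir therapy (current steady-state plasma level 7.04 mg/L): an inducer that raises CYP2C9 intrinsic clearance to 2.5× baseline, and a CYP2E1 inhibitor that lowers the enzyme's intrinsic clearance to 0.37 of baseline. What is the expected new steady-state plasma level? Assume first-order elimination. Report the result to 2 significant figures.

6.1 mg/L

The CYP2C9 pathway (34% of clearance) is boosted to 2.5× activity: 0.34 × 2.5 = 0.85.
The CYP2E1 pathway (56% of clearance) drops to 0.37× activity: 0.56 × 0.37 = 0.2072.
The remaining 10% of clearance is unaffected.
CL_new/CL_old = 0.85 + 0.2072 + 0.1 = 1.1572.
Steady-state plasma level ∝ 1/CL: new value = 7.04 / 1.1572 = 6.1 mg/L.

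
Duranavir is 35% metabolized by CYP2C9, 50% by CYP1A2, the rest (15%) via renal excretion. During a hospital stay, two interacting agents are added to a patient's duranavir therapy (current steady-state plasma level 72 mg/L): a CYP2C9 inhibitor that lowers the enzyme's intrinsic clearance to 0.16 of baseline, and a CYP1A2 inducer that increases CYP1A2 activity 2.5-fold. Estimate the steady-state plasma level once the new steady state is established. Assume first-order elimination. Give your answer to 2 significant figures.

49 mg/L

The CYP2C9 pathway (35% of clearance) falls to 0.16× activity: 0.35 × 0.16 = 0.056.
The CYP1A2 pathway (50% of clearance) increases to 2.5× activity: 0.5 × 2.5 = 1.25.
Non-CYP routes (15%) are unchanged.
New clearance relative to baseline: 0.056 + 1.25 + 0.15 = 1.456.
Dividing the baseline by the relative clearance: 72 / 1.456 = 49 mg/L.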